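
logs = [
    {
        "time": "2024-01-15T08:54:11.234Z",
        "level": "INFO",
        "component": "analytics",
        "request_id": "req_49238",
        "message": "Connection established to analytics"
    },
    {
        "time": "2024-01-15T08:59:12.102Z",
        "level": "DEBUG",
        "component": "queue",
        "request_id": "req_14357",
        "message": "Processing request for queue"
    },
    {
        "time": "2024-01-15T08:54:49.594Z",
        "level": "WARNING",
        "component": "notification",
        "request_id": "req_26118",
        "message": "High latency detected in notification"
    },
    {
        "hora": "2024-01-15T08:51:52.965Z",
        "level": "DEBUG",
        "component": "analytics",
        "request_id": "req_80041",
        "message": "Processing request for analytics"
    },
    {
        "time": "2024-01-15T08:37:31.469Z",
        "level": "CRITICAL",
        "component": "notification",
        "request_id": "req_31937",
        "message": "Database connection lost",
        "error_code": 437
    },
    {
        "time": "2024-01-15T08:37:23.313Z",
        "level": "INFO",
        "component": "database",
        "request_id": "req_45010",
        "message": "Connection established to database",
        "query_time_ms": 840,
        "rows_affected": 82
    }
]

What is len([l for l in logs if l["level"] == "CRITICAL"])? 1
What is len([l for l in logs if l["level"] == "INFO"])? 2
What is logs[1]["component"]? "queue"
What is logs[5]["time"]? "2024-01-15T08:37:23.313Z"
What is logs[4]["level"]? "CRITICAL"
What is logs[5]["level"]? "INFO"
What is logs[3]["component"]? "analytics"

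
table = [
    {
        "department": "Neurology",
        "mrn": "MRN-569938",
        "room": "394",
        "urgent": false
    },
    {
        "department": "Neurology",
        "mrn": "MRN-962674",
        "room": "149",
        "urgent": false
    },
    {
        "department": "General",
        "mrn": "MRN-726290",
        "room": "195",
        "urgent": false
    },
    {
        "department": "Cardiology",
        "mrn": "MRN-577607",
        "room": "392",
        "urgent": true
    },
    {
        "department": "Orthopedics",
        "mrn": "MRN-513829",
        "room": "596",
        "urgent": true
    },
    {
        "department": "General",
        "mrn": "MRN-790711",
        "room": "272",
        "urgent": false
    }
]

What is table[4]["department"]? "Orthopedics"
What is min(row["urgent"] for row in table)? False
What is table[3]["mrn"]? "MRN-577607"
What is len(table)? 6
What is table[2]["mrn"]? "MRN-726290"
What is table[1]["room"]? "149"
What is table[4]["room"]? "596"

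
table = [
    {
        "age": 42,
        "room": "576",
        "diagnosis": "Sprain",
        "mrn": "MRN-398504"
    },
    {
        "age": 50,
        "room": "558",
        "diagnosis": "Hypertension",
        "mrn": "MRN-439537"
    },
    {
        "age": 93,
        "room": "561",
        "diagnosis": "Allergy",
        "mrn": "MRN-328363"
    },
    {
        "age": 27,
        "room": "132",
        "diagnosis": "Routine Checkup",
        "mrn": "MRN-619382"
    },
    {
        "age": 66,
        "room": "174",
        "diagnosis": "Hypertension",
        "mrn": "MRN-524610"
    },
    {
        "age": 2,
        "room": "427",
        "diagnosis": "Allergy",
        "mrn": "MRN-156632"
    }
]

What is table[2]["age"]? 93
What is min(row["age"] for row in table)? 2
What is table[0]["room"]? "576"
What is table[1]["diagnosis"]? "Hypertension"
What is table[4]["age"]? 66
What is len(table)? 6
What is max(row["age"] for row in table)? 93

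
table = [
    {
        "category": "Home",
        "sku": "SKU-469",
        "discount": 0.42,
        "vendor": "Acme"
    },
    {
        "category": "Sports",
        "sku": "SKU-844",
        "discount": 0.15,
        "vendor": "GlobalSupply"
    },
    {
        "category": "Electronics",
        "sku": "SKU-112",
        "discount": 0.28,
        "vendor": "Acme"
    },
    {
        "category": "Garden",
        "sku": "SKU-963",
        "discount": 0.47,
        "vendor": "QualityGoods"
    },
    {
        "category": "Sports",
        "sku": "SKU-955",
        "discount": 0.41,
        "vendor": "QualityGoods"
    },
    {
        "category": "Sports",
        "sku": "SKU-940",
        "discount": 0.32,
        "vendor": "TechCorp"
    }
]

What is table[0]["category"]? "Home"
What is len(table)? 6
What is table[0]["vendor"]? "Acme"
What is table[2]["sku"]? "SKU-112"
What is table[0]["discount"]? 0.42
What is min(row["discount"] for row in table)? 0.15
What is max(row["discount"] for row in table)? 0.47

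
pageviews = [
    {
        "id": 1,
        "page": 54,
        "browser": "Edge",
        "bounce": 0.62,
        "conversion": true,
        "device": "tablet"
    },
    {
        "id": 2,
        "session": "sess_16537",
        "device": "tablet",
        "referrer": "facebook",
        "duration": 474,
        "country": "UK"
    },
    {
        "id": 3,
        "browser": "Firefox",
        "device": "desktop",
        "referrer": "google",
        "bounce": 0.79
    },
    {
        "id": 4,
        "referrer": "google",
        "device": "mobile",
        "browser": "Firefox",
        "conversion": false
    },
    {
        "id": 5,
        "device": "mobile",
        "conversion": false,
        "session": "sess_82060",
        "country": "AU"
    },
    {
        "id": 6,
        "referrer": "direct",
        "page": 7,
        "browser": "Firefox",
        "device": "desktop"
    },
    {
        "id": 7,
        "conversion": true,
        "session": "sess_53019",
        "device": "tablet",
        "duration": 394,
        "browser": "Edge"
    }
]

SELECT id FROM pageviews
[1, 2, 3, 4, 5, 6, 7]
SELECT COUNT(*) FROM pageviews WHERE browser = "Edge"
2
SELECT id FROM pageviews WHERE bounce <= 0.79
[1, 3]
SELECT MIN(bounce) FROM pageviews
0.62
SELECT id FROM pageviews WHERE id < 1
[]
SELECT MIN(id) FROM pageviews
1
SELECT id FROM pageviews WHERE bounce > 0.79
[]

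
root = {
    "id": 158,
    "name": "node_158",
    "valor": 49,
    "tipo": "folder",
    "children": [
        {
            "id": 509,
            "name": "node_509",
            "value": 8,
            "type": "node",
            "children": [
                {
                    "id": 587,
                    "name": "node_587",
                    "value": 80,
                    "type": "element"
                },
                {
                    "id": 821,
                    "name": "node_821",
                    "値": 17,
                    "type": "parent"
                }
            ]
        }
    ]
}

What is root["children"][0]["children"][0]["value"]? 80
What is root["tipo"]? "folder"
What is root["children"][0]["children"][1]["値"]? 17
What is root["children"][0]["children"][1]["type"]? "parent"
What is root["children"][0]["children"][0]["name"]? "node_587"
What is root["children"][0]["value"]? 8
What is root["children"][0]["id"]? 509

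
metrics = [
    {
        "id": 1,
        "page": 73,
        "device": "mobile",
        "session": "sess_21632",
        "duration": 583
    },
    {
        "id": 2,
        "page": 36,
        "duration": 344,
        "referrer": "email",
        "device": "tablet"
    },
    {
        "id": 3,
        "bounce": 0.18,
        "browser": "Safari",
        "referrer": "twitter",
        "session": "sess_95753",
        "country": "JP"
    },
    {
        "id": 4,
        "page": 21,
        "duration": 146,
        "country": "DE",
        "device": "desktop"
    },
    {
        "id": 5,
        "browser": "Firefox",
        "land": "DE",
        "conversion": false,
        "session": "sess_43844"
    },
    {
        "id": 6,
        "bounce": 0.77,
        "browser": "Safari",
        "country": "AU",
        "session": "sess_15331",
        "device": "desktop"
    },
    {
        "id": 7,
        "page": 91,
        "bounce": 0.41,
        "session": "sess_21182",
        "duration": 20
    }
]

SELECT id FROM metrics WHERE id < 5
[1, 2, 3, 4]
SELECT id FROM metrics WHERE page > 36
[1, 7]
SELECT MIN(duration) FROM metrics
20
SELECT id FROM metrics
[1, 2, 3, 4, 5, 6, 7]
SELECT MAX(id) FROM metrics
7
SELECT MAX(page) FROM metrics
91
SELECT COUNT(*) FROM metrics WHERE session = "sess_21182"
1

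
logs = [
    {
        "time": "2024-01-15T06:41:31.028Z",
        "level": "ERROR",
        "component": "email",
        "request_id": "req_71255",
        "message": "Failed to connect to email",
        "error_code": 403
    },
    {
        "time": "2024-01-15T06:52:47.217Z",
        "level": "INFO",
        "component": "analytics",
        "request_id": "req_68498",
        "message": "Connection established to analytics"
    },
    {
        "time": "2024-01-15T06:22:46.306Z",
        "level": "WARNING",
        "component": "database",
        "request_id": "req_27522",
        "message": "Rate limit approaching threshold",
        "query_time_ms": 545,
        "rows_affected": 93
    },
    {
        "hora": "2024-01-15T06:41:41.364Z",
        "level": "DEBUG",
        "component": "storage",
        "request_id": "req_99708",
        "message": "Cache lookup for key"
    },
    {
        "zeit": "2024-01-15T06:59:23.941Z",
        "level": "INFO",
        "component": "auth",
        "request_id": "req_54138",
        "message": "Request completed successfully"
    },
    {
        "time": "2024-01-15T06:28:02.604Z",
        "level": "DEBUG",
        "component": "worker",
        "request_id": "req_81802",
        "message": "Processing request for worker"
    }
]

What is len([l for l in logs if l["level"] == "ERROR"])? 1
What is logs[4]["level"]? "INFO"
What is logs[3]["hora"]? "2024-01-15T06:41:41.364Z"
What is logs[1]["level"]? "INFO"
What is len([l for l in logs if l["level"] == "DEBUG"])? 2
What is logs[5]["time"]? "2024-01-15T06:28:02.604Z"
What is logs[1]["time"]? "2024-01-15T06:52:47.217Z"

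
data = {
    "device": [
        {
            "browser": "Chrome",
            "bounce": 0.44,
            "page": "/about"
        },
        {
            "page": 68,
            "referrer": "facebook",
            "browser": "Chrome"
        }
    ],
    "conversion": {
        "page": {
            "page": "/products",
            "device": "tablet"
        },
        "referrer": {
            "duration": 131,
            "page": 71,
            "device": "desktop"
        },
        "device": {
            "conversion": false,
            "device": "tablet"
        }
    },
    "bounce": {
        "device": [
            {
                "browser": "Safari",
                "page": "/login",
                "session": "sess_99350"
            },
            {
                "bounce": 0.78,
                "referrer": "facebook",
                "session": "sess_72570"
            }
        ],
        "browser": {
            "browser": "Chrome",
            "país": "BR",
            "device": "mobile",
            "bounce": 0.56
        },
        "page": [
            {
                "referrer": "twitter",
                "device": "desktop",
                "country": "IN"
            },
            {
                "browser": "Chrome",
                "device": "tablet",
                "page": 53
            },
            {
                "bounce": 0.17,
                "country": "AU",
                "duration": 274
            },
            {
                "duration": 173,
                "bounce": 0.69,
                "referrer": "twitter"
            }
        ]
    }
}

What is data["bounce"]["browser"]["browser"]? "Chrome"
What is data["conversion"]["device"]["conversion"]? False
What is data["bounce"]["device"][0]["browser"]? "Safari"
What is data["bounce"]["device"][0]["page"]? "/login"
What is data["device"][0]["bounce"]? 0.44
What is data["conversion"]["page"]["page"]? "/products"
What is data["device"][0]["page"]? "/about"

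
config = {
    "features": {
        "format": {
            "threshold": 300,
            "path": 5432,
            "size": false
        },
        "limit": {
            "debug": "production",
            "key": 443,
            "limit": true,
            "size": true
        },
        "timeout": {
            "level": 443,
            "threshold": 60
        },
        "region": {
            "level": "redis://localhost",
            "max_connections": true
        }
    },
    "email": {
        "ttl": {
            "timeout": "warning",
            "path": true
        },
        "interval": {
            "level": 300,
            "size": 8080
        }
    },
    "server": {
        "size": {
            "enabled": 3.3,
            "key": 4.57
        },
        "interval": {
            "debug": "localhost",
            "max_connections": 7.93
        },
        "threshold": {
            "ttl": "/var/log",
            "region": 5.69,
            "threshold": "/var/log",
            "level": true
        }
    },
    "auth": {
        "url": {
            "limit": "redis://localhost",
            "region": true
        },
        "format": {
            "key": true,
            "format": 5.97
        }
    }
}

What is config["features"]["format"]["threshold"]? 300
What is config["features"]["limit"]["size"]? True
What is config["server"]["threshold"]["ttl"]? "/var/log"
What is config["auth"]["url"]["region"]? True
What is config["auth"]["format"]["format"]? 5.97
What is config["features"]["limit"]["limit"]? True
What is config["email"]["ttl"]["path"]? True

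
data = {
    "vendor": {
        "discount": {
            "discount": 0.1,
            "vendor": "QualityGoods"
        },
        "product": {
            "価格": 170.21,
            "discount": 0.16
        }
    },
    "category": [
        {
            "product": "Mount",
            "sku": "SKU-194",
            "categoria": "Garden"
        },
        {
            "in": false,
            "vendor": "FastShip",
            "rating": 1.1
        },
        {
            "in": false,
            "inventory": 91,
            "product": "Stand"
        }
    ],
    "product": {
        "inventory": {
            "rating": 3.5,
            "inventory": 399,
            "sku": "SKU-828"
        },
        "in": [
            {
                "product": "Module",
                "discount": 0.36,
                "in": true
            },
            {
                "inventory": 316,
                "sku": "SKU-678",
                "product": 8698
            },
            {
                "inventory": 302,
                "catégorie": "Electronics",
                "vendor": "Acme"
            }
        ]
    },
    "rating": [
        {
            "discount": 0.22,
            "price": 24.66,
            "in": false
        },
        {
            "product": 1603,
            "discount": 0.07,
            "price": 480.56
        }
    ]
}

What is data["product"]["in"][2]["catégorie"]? "Electronics"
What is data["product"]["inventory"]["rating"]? 3.5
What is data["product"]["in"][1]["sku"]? "SKU-678"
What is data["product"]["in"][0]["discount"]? 0.36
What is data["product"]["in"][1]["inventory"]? 316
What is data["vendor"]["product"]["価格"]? 170.21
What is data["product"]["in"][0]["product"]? "Module"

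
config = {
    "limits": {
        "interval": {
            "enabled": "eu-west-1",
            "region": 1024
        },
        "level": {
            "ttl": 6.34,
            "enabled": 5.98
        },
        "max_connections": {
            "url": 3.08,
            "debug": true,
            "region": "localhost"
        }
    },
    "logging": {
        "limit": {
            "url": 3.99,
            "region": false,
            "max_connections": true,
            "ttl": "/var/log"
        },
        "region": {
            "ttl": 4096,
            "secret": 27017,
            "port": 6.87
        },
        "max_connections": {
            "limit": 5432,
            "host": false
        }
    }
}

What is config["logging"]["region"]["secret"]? 27017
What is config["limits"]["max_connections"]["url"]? 3.08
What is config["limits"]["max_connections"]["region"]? "localhost"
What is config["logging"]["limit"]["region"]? False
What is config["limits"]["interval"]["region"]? 1024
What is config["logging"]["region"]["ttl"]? 4096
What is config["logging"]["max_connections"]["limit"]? 5432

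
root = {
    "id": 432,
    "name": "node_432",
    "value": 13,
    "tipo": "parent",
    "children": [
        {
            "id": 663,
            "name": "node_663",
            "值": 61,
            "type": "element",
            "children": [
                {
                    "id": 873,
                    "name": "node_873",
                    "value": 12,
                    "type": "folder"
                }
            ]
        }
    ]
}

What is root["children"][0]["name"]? "node_663"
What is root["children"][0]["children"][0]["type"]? "folder"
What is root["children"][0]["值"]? 61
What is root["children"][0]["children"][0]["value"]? 12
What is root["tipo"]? "parent"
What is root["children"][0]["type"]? "element"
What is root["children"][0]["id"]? 663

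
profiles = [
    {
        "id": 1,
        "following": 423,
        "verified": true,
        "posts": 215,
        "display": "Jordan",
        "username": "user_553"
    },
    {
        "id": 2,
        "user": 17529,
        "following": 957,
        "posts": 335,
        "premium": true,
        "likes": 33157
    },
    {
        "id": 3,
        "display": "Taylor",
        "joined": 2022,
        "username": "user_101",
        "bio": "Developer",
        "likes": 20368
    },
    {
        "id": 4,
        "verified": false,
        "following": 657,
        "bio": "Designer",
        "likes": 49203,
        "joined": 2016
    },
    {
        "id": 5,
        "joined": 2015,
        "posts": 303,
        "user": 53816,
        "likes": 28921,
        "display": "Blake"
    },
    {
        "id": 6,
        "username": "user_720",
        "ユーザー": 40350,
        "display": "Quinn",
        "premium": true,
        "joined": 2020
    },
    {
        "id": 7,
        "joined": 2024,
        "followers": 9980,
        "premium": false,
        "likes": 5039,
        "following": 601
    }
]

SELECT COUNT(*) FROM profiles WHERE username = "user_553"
1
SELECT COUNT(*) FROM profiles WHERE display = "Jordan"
1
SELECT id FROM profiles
[1, 2, 3, 4, 5, 6, 7]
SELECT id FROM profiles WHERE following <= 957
[1, 2, 4, 7]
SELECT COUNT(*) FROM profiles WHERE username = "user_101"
1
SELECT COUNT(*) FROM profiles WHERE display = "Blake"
1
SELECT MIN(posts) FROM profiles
215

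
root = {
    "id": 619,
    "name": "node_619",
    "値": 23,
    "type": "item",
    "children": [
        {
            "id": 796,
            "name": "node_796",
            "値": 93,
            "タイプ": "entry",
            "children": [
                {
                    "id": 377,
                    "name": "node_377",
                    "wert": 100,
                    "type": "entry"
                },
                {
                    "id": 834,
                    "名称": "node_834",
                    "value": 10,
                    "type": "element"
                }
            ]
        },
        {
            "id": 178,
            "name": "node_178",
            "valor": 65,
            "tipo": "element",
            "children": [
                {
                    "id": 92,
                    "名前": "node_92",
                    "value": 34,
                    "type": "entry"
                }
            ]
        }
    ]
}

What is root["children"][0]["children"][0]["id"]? 377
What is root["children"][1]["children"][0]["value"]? 34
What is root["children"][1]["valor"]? 65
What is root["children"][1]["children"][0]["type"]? "entry"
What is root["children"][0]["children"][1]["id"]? 834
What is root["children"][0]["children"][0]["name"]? "node_377"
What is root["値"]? 23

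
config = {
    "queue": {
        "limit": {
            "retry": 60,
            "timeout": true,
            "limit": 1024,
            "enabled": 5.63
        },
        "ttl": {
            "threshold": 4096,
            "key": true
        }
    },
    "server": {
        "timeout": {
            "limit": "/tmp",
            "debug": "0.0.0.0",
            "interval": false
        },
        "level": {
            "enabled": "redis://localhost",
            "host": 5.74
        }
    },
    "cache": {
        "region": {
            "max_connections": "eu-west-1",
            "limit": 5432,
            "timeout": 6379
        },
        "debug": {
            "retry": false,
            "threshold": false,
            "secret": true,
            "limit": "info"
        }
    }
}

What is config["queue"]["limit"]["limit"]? 1024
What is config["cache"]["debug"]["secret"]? True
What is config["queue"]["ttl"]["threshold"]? 4096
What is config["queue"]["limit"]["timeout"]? True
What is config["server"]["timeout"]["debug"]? "0.0.0.0"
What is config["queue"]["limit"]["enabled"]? 5.63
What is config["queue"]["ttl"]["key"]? True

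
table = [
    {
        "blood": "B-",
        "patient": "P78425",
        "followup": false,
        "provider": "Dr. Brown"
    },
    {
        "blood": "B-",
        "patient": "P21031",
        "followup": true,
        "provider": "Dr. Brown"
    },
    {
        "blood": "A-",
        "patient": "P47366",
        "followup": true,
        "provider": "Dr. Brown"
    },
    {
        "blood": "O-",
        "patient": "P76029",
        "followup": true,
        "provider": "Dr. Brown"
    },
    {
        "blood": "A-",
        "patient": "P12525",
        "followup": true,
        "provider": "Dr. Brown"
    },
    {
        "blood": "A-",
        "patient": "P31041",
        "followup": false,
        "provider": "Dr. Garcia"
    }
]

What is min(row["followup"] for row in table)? False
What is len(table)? 6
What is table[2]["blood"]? "A-"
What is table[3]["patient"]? "P76029"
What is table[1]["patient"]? "P21031"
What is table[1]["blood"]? "B-"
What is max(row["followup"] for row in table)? True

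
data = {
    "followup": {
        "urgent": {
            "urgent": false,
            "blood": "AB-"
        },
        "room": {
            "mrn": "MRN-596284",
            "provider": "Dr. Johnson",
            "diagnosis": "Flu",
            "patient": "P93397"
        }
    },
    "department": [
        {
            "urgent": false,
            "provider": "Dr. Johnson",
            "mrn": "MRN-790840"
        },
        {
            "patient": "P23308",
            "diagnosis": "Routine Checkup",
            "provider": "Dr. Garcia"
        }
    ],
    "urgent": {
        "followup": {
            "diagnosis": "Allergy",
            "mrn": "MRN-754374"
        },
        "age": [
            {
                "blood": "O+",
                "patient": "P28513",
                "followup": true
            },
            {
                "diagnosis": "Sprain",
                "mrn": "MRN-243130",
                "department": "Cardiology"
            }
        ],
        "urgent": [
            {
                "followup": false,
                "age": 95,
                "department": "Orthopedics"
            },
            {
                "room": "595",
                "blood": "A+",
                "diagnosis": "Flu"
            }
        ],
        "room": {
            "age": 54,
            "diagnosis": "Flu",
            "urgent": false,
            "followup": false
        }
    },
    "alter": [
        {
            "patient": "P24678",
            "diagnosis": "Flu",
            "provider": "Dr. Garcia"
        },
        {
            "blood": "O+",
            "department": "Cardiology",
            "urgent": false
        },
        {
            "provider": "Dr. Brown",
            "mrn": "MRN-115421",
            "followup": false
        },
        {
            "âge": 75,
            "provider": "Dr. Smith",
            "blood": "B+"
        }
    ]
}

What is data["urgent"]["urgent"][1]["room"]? "595"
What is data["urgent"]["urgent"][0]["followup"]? False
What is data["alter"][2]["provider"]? "Dr. Brown"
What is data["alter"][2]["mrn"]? "MRN-115421"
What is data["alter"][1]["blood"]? "O+"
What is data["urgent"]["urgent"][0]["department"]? "Orthopedics"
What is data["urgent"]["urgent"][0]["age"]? 95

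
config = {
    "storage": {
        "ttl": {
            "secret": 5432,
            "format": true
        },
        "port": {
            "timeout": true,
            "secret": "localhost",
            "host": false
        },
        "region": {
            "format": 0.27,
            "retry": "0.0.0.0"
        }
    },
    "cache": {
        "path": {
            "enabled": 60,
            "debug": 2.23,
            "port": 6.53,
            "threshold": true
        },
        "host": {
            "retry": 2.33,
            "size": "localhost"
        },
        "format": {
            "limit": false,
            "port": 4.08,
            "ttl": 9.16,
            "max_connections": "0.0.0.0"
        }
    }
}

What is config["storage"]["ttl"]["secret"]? 5432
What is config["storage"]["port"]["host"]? False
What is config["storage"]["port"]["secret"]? "localhost"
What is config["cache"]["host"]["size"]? "localhost"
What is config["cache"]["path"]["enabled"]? 60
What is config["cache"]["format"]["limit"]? False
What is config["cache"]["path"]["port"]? 6.53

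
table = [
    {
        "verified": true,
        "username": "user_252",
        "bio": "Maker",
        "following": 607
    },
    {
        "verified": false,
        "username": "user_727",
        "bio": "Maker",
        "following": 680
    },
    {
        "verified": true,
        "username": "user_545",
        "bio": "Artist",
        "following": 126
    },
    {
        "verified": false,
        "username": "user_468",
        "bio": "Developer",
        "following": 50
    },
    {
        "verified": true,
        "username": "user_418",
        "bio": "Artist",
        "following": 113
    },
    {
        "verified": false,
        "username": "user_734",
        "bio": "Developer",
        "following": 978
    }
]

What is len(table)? 6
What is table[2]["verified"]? True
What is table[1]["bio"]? "Maker"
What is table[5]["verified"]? False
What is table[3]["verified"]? False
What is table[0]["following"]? 607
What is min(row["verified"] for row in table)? False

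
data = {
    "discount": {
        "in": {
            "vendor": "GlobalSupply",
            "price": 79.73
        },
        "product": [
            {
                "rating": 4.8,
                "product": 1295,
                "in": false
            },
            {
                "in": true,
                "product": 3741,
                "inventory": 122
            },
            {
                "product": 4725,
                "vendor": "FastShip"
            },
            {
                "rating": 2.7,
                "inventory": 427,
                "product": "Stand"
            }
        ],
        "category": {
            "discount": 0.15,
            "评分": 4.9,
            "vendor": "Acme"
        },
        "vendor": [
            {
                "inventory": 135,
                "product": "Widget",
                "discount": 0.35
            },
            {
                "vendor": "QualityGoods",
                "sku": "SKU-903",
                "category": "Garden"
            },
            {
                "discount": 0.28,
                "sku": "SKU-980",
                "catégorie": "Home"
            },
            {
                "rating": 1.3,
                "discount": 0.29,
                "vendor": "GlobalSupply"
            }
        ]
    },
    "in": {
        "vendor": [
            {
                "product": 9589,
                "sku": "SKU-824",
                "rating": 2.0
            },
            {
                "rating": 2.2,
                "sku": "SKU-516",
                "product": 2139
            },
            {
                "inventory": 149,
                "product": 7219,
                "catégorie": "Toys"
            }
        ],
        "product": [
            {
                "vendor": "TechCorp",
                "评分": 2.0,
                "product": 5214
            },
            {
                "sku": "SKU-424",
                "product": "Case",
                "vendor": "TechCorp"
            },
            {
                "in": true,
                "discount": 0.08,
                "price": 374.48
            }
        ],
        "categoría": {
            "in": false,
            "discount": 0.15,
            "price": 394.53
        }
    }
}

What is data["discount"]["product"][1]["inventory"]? 122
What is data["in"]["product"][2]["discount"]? 0.08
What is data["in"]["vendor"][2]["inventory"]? 149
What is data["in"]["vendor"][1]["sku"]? "SKU-516"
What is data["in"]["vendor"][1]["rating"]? 2.2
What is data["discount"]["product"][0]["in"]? False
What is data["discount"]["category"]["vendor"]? "Acme"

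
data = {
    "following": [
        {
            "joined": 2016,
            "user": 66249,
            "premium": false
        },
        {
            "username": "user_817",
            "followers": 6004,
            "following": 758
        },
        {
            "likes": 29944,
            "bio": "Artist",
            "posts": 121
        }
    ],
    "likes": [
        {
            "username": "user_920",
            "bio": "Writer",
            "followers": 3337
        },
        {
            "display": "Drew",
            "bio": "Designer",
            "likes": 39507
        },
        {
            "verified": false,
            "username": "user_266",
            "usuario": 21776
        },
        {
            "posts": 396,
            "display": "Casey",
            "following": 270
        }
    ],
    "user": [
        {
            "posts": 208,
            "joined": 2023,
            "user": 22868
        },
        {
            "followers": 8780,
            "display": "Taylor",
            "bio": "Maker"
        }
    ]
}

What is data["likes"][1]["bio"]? "Designer"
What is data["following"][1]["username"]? "user_817"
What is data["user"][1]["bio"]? "Maker"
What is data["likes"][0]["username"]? "user_920"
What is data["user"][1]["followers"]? 8780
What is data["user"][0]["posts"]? 208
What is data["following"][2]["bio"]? "Artist"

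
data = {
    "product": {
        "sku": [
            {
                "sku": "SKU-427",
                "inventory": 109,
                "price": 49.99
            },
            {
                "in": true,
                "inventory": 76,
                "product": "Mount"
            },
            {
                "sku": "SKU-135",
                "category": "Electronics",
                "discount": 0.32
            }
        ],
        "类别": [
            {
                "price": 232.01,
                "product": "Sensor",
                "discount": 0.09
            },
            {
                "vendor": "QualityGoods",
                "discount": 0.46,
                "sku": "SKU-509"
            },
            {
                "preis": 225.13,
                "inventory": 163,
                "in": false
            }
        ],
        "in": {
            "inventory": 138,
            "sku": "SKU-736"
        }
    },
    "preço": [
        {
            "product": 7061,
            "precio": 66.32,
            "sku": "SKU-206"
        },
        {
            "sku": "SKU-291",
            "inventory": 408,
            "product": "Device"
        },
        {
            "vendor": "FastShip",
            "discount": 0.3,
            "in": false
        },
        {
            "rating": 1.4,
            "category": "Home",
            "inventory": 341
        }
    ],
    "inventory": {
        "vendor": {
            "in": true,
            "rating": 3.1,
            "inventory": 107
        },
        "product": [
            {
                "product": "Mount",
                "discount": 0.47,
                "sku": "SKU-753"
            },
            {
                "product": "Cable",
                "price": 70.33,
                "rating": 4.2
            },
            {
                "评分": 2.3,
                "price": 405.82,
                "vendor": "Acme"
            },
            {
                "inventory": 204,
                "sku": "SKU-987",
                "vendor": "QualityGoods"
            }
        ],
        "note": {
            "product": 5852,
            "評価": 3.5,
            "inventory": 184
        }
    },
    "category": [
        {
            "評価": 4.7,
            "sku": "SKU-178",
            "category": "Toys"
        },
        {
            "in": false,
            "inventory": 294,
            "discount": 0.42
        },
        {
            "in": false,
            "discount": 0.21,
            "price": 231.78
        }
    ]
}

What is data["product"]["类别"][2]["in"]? False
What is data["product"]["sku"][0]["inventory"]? 109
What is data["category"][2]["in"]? False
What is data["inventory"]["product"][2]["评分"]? 2.3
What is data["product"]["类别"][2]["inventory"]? 163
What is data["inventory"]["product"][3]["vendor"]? "QualityGoods"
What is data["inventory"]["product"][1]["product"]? "Cable"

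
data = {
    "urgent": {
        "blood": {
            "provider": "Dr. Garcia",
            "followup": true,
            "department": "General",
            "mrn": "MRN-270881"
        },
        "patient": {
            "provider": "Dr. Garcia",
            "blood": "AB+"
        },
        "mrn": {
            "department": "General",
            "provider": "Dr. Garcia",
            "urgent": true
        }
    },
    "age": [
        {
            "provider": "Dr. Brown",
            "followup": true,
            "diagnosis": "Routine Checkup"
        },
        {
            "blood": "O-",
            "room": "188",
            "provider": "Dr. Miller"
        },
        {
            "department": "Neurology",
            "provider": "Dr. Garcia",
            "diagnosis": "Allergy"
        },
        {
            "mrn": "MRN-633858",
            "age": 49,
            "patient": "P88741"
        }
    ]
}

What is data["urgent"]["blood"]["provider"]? "Dr. Garcia"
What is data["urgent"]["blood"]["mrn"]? "MRN-270881"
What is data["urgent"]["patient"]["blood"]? "AB+"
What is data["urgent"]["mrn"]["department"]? "General"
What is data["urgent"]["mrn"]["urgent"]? True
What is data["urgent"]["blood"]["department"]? "General"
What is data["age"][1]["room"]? "188"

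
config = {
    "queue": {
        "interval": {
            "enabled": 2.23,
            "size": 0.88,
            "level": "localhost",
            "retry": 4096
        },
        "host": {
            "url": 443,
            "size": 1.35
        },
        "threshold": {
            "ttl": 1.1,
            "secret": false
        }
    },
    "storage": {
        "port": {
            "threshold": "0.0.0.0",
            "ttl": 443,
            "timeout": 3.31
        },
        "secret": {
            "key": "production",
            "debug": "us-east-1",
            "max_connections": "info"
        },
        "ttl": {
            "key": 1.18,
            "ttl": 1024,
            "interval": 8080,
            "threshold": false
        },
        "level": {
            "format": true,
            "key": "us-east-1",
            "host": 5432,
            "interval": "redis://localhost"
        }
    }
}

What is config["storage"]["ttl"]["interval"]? 8080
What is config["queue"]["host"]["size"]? 1.35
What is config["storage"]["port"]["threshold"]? "0.0.0.0"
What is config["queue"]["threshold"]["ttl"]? 1.1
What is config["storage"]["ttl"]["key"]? 1.18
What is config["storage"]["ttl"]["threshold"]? False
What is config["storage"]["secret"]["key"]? "production"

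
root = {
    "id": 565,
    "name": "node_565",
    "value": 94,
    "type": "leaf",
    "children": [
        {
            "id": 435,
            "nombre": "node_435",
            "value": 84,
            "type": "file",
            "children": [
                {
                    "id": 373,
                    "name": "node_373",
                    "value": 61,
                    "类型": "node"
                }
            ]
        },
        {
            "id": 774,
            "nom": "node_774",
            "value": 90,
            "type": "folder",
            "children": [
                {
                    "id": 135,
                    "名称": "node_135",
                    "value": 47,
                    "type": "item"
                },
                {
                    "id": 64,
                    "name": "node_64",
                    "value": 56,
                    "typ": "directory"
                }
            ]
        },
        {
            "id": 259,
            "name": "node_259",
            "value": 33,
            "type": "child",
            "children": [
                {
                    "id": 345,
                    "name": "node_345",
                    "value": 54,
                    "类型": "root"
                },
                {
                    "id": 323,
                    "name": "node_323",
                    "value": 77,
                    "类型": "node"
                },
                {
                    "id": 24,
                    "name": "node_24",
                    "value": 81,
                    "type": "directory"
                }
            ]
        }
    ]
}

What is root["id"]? 565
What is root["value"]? 94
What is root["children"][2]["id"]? 259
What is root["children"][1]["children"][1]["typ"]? "directory"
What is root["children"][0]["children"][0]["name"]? "node_373"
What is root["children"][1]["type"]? "folder"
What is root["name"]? "node_565"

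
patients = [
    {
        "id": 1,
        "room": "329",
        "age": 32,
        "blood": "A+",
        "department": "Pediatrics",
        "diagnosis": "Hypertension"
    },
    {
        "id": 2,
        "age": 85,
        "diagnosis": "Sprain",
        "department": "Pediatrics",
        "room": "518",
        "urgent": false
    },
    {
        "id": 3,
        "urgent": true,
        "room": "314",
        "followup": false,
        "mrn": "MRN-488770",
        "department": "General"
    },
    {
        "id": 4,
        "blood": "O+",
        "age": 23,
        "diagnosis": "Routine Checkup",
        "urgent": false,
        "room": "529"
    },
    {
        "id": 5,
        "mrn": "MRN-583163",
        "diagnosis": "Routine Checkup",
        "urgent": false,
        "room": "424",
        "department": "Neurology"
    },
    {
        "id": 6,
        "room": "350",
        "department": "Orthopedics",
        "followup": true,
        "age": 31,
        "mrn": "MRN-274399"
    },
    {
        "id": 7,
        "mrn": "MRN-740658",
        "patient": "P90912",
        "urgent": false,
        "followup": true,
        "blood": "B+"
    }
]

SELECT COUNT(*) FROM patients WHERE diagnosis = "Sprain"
1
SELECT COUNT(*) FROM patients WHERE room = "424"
1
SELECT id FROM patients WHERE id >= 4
[4, 5, 6, 7]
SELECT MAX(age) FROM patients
85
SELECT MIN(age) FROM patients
23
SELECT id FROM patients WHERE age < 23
[]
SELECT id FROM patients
[1, 2, 3, 4, 5, 6, 7]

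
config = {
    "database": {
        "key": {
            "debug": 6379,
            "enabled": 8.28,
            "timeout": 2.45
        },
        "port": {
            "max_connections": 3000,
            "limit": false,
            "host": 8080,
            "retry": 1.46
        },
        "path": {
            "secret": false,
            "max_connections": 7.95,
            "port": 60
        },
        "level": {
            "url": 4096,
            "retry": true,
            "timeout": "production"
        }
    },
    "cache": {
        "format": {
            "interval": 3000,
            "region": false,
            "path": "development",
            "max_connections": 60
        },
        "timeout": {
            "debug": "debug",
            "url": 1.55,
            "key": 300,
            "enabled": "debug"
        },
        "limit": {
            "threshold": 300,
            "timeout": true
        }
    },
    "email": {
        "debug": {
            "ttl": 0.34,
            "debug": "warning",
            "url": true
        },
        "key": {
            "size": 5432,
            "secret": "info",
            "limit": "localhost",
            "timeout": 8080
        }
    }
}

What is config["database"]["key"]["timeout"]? 2.45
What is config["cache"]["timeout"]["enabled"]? "debug"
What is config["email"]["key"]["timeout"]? 8080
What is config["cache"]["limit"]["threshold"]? 300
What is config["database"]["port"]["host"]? 8080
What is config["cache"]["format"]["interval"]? 3000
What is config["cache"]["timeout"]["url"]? 1.55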